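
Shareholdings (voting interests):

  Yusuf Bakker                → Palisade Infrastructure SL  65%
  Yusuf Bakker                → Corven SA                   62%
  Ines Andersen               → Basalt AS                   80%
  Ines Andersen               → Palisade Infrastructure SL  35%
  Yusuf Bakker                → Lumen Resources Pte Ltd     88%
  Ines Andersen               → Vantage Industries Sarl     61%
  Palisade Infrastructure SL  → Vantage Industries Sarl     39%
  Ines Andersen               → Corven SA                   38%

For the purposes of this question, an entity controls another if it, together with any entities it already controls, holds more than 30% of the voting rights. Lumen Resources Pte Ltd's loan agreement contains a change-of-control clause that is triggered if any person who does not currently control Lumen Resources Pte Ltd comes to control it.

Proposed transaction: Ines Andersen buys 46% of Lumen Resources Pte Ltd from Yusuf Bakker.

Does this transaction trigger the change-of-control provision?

Yes

The purchase adds only to Ines's holdings (Yusuf's stake shrinks), so Ines is the only person who could newly come to control Lumen.
Ines holds 35% of Palisade, so Ines controls Palisade.
Ines holds 38% of Corven, so Ines controls Corven.
Palisade and Ines together hold 39% + 61% = 100% of Vantage, so Ines controls Vantage.
Ines holds 80% of Basalt, so Ines controls Basalt.
Neither Ines nor any entity Ines controls holds any voting interest in Lumen.
So before the transaction, Ines does not control Lumen.
After the purchase, Ines holds 46% of Lumen directly, and Yusuf's stake falls to 42%.
Ines holds 46% of Lumen, so Ines controls Lumen.
Ines did not control Lumen before and does after, so the clause is triggered.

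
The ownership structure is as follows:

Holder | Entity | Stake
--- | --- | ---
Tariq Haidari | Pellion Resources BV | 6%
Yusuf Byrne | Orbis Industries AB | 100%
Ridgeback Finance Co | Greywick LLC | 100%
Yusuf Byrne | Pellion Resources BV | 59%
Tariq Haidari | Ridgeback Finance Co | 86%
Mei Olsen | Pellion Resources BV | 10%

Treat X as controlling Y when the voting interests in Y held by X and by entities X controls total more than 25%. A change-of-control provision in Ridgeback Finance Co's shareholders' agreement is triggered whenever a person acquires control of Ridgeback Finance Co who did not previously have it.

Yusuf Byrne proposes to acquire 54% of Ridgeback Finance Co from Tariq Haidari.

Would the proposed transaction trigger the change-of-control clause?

The purchase adds only to Yusuf's holdings (Tariq's stake shrinks), so Yusuf is the only person who could newly come to control Ridgeback.
Yusuf holds 100% of Orbis, so Yusuf controls Orbis.
Yusuf holds 59% of Pellion, so Yusuf controls Pellion.
Neither Yusuf nor any entity Yusuf controls holds any voting interest in Ridgeback.
So before the transaction, Yusuf does not control Ridgeback.
After the purchase, Yusuf holds 54% of Ridgeback directly, and Tariq's stake falls to 32%.
Yusuf holds 54% of Ridgeback, so Yusuf controls Ridgeback.
Yusuf did not control Ridgeback before and does after, so the clause is triggered.

Yes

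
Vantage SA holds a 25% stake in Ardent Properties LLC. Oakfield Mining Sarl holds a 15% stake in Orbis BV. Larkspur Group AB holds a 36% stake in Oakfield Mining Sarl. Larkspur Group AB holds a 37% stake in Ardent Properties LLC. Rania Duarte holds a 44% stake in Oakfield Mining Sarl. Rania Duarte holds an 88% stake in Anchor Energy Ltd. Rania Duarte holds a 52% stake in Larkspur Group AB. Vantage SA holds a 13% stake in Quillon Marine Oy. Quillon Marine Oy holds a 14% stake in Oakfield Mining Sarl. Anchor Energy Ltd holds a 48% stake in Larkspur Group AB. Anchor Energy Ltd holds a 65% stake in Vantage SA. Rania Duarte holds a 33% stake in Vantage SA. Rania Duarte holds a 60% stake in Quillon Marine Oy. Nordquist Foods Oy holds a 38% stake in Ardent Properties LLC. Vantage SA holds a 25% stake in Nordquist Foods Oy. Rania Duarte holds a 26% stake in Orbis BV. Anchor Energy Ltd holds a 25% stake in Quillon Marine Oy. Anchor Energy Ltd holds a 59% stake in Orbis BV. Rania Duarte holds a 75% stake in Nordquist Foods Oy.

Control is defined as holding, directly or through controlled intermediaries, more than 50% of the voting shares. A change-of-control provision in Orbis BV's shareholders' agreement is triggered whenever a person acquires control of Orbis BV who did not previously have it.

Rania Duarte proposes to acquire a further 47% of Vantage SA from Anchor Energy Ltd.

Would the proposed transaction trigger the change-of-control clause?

The purchase adds only to Rania's holdings (Anchor's stake shrinks), so Rania is the only person who could newly come to control Orbis.
Rania holds 88% of Anchor, so Rania controls Anchor.
Anchor and Rania together hold 65% + 33% = 98% of Vantage, so Rania controls Vantage.
Rania and Anchor and Vantage together hold 60% + 25% + 13% = 98% of Quillon, so Rania controls Quillon.
Anchor and Rania together hold 48% + 52% = 100% of Larkspur, so Rania controls Larkspur.
Larkspur and Quillon and Rania together hold 36% + 14% + 44% = 94% of Oakfield, so Rania controls Oakfield.
Anchor and Rania and Oakfield together hold 59% + 26% + 15% = 100% of Orbis, so Rania controls Orbis.
So Rania already controls Orbis before the transaction.
After the purchase, Rania's direct stake in Vantage rises to 33% + 47% = 80%, and Anchor's stake falls to 18%.
Rania controlled Orbis already, so this is not a new person acquiring control; every other person's position is unchanged or reduced.
No new person acquires control, so the clause is not triggered.

No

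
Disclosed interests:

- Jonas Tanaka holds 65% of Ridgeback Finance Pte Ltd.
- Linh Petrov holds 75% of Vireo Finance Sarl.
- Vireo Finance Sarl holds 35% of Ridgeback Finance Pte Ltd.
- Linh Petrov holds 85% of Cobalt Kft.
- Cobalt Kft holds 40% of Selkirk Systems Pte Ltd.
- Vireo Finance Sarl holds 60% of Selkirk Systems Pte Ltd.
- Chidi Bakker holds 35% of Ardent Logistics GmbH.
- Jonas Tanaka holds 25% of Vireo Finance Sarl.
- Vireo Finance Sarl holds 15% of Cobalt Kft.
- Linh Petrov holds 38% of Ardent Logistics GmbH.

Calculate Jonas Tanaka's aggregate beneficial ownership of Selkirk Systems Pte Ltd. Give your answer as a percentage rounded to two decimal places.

Jonas reaches Selkirk along 2 paths.
Via Vireo → Cobalt: 25% × 15% × 40% = 1.5%.
Via Vireo: 25% × 60% = 15%.
Total: 1.5% + 15% = 16.5%.
Rounded: 16.50%.

16.50%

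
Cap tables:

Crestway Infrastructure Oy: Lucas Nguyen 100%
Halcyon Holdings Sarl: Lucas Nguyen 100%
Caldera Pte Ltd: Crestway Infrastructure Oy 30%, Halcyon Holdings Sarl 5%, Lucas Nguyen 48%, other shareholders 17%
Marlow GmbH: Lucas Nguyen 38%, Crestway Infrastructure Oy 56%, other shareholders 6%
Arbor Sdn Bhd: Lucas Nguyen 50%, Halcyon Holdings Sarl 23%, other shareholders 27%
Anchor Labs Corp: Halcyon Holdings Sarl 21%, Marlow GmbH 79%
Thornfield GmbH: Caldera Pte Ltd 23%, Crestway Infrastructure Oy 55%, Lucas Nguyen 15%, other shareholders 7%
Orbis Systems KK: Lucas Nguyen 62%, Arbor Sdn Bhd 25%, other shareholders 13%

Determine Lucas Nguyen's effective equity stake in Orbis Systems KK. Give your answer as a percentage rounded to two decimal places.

80.25%

Lucas reaches Orbis along 3 paths.
Direct stake: 62% = 62%.
Via Arbor: 50% × 25% = 12.5%.
Via Halcyon → Arbor: 100% × 23% × 25% = 5.75%.
Total: 62% + 12.5% + 5.75% = 80.25%.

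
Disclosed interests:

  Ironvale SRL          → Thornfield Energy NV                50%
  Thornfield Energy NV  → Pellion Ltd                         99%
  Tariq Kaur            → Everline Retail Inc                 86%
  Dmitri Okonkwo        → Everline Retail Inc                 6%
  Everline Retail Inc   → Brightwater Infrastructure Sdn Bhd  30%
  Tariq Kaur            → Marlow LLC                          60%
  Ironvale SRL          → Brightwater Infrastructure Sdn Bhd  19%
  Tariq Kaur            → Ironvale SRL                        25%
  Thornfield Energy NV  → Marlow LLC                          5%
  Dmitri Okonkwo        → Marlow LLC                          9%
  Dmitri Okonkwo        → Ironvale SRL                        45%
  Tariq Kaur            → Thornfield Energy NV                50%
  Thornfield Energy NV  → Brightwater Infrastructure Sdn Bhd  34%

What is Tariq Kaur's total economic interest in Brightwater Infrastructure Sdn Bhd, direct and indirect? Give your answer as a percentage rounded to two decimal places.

51.80%

Tariq reaches Brightwater along 4 paths.
Via Everline: 86% × 30% = 25.8%.
Via Ironvale: 25% × 19% = 4.75%.
Via Ironvale → Thornfield: 25% × 50% × 34% = 4.25%.
Via Thornfield: 50% × 34% = 17%.
Total: 25.8% + 4.75% + 4.25% + 17% = 51.8%.
Rounded: 51.80%.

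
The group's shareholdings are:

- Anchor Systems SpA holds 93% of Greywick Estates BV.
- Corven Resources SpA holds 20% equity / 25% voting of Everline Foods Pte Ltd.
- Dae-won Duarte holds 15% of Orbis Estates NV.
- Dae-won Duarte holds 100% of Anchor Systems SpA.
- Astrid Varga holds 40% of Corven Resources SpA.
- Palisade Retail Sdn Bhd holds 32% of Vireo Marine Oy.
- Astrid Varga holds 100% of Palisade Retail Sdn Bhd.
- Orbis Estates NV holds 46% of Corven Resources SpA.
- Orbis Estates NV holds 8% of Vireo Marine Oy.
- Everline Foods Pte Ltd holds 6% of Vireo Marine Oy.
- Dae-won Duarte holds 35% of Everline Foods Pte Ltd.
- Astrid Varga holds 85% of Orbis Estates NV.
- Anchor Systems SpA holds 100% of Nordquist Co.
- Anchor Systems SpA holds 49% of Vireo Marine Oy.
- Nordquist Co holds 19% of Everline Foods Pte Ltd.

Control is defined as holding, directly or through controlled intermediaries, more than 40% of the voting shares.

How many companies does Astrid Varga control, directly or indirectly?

Astrid holds 100% of Palisade, so Astrid controls Palisade.
Astrid holds 85% of Orbis, so Astrid controls Orbis.
Astrid and Orbis together hold 40% + 46% = 86% of Corven, so Astrid controls Corven.
No other company's threshold is met.
Astrid controls 3 companies.

3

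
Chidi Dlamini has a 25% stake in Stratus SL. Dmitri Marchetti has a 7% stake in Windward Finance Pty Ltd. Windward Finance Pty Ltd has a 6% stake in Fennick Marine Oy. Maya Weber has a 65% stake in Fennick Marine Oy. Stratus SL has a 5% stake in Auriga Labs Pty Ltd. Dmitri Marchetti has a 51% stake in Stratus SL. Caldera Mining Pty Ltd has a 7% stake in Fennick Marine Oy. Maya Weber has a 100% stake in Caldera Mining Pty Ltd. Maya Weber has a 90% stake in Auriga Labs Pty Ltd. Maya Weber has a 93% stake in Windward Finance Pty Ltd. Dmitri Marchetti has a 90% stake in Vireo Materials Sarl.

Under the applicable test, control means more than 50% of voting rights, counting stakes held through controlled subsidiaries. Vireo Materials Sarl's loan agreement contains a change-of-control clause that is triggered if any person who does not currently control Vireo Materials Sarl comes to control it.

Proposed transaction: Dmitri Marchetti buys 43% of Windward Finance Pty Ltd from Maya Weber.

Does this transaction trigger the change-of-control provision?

No

The purchase adds only to Dmitri's holdings (Maya's stake shrinks), so Dmitri is the only person who could newly come to control Vireo.
Dmitri holds 90% of Vireo, so Dmitri controls Vireo.
So Dmitri already controls Vireo before the transaction.
After the purchase, Dmitri's direct stake in Windward rises to 7% + 43% = 50%, and Maya's stake falls to 50%.
Dmitri controlled Vireo already, so this is not a new person acquiring control; every other person's position is unchanged or reduced.
No new person acquires control, so the clause is not triggered.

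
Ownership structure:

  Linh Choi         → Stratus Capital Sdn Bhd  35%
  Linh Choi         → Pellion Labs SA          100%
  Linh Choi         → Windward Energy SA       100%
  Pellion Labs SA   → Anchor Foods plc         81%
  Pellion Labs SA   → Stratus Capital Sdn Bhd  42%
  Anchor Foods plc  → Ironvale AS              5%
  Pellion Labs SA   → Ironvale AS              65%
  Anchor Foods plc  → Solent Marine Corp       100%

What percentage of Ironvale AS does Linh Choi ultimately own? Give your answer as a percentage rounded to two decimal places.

69.05%

Linh reaches Ironvale along 2 paths.
Via Pellion: 100% × 65% = 65%.
Via Pellion → Anchor: 100% × 81% × 5% = 4.05%.
Total: 65% + 4.05% = 69.05%.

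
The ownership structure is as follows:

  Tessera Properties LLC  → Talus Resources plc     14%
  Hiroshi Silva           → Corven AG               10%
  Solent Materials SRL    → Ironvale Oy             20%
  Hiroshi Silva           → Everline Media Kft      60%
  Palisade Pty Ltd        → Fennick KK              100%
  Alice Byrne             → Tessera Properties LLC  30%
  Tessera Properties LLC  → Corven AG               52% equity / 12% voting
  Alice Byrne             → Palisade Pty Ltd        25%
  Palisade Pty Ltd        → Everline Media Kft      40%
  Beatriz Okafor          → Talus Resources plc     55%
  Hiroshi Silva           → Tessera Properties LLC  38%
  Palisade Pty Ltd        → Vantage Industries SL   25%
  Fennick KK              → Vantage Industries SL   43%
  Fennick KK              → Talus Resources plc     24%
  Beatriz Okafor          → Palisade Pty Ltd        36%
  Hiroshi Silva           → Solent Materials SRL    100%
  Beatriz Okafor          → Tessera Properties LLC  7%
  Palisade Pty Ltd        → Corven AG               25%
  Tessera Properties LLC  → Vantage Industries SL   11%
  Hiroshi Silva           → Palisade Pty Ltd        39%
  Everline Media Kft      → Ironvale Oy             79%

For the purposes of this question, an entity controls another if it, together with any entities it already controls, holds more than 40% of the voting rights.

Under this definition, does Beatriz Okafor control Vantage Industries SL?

No

Beatriz holds 55% of Talus, so Beatriz controls Talus.
Neither Beatriz nor any entity Beatriz controls holds any voting interest in Vantage.
So Beatriz does not control Vantage.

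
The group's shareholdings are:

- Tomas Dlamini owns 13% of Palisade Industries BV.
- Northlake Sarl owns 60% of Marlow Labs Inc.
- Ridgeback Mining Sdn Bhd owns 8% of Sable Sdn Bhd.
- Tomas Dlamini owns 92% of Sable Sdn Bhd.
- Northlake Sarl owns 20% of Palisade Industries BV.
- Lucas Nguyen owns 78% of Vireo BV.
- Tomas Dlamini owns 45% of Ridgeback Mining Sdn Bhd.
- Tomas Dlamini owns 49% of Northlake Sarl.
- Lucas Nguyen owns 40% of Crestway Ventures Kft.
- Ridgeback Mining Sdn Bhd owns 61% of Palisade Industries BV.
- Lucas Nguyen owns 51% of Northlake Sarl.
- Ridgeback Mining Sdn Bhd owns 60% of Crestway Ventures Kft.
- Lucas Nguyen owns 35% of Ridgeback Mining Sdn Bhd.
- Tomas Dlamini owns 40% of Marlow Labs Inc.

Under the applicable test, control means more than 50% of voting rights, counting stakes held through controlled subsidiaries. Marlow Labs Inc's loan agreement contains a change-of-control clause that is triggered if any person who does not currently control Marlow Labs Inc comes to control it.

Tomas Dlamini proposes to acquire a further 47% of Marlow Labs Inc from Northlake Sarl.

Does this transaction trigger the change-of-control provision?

The purchase adds only to Tomas's holdings (Northlake's stake shrinks), so Tomas is the only person who could newly come to control Marlow.
Tomas holds 92% of Sable, so Tomas controls Sable.
In Marlow, Tomas's side holds only 40%, not > 50%.
So before the transaction, Tomas does not control Marlow.
After the purchase, Tomas's direct stake in Marlow rises to 40% + 47% = 87%, and Northlake's stake falls to 13%.
Tomas holds 87% of Marlow, so Tomas controls Marlow.
Tomas did not control Marlow before and does after, so the clause is triggered.

Yes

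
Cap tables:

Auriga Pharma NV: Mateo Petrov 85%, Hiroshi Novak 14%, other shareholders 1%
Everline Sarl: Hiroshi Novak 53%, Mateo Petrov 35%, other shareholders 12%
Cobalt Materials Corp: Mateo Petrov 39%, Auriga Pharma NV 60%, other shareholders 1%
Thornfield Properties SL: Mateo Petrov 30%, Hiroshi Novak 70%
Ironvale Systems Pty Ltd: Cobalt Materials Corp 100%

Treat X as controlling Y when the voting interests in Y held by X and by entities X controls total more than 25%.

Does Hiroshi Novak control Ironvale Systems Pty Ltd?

No

Hiroshi holds 53% of Everline, so Hiroshi controls Everline.
Hiroshi holds 70% of Thornfield, so Hiroshi controls Thornfield.
Neither Hiroshi nor any entity Hiroshi controls holds any voting interest in Ironvale.
So Hiroshi does not control Ironvale.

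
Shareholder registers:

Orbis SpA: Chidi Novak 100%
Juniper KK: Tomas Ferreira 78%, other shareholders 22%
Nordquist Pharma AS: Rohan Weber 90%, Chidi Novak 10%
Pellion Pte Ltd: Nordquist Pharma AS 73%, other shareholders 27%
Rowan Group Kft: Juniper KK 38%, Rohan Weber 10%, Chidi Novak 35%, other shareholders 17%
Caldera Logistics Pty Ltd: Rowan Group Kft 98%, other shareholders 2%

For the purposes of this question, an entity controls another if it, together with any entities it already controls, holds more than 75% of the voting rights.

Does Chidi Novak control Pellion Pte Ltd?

Chidi holds 100% of Orbis, so Chidi controls Orbis.
Neither Chidi nor any entity Chidi controls holds any voting interest in Pellion.
So Chidi does not control Pellion.

No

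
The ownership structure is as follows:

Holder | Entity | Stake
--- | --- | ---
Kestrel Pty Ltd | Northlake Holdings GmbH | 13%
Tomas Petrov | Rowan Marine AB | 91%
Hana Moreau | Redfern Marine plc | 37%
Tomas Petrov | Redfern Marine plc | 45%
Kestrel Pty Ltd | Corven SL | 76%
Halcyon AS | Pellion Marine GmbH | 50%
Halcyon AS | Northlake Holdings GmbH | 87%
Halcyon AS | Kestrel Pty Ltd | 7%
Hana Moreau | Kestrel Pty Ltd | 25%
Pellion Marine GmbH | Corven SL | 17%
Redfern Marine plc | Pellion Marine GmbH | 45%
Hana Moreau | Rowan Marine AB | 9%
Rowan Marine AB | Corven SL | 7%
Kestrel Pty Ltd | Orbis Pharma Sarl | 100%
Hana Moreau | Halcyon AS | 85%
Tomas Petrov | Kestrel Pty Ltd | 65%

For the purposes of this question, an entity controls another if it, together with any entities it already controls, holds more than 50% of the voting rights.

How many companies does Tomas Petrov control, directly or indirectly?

4

Tomas holds 91% of Rowan, so Tomas controls Rowan.
Tomas holds 65% of Kestrel, so Tomas controls Kestrel.
Kestrel holds 100% of Orbis, so Tomas controls Orbis.
Rowan and Kestrel together hold 7% + 76% = 83% of Corven, so Tomas controls Corven.
No other company's threshold is met.
Tomas controls 4 companies.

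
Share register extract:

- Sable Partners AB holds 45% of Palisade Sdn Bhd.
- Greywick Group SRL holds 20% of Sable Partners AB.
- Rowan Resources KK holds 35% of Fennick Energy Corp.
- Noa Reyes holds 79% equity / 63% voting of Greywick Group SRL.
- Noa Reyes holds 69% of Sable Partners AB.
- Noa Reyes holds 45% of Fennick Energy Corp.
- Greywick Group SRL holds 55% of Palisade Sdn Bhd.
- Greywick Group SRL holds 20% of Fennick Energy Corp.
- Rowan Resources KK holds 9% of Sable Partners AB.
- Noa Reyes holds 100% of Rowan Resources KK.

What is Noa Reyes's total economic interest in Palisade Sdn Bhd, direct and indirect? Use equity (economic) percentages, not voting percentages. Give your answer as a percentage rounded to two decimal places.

Noa reaches Palisade along 4 paths.
Via Greywick: 79% × 55% = 43.45%.
Via Sable: 69% × 45% = 31.05%.
Via Greywick → Sable: 79% × 20% × 45% = 7.11%.
Via Rowan → Sable: 100% × 9% × 45% = 4.05%.
Total: 43.45% + 31.05% + 7.11% + 4.05% = 85.66%.

85.66%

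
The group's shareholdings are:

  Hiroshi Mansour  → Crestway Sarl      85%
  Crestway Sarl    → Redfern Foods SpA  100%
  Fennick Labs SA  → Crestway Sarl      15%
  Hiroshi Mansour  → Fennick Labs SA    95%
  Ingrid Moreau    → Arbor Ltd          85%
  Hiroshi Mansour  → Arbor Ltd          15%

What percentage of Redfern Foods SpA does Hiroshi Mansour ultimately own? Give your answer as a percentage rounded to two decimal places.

Hiroshi reaches Redfern along 2 paths.
Via Crestway: 85% × 100% = 85%.
Via Fennick → Crestway: 95% × 15% × 100% = 14.25%.
Total: 85% + 14.25% = 99.25%.

99.25%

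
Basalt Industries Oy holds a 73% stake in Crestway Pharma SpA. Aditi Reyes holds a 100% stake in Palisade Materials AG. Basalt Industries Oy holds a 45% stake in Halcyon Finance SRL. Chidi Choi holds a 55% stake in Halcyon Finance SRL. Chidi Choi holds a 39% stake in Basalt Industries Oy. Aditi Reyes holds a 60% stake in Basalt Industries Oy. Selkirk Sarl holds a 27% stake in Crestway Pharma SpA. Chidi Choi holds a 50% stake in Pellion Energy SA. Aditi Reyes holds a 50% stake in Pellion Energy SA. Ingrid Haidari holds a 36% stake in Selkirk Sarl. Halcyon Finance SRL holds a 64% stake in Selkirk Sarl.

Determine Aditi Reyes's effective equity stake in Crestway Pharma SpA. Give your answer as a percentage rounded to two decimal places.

Aditi reaches Crestway along 2 paths.
Via Basalt → Halcyon → Selkirk: 60% × 45% × 64% × 27% = 4.6656%.
Via Basalt: 60% × 73% = 43.8%.
Total: 4.6656% + 43.8% = 48.4656%.
Rounded: 48.47%.

48.47%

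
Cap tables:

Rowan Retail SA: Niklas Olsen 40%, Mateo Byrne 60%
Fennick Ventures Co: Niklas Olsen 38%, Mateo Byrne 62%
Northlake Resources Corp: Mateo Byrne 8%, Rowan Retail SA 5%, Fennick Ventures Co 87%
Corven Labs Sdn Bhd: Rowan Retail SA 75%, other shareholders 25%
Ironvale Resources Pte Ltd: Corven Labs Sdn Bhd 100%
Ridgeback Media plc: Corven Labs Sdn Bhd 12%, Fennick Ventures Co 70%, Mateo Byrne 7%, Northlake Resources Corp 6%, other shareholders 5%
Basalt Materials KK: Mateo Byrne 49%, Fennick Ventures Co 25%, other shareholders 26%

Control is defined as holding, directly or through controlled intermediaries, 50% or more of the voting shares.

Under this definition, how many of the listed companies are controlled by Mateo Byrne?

Mateo holds 60% of Rowan, so Mateo controls Rowan.
Mateo holds 62% of Fennick, so Mateo controls Fennick.
Mateo and Rowan and Fennick together hold 8% + 5% + 87% = 100% of Northlake, so Mateo controls Northlake.
Rowan holds 75% of Corven, so Mateo controls Corven.
Corven holds 100% of Ironvale, so Mateo controls Ironvale.
Corven and Fennick and Mateo and Northlake together hold 12% + 70% + 7% + 6% = 95% of Ridgeback, so Mateo controls Ridgeback.
Mateo and Fennick together hold 49% + 25% = 74% of Basalt, so Mateo controls Basalt.
Mateo controls 7 companies.

7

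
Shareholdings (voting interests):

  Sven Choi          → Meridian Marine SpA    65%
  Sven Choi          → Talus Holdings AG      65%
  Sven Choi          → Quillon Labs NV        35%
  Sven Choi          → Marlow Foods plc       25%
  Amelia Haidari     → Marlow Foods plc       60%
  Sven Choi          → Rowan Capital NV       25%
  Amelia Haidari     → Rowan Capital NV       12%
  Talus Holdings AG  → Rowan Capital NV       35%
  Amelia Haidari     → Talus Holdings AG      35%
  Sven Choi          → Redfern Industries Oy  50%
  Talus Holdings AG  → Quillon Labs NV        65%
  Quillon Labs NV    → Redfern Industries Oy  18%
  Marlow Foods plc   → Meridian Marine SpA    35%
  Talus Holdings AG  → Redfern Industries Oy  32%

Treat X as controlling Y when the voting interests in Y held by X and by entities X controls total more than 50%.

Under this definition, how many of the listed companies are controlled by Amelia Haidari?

1

Amelia holds 60% of Marlow, so Amelia controls Marlow.
No other company's threshold is met.
Amelia controls 1 company.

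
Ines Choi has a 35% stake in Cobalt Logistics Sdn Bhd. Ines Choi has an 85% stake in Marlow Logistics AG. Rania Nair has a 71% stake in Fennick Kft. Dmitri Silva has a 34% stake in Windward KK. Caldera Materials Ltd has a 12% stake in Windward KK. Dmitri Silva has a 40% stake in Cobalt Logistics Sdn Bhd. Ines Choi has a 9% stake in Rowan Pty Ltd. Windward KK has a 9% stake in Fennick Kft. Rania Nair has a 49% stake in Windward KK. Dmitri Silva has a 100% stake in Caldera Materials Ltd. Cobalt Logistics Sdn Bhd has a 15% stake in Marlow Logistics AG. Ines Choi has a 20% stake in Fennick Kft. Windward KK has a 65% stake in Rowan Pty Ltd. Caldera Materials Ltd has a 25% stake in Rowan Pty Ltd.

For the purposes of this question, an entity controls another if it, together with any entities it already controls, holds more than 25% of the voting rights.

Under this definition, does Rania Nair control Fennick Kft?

Rania holds 49% of Windward, so Rania controls Windward.
Rania and Windward together hold 71% + 9% = 80% of Fennick, so Rania controls Fennick.

Yes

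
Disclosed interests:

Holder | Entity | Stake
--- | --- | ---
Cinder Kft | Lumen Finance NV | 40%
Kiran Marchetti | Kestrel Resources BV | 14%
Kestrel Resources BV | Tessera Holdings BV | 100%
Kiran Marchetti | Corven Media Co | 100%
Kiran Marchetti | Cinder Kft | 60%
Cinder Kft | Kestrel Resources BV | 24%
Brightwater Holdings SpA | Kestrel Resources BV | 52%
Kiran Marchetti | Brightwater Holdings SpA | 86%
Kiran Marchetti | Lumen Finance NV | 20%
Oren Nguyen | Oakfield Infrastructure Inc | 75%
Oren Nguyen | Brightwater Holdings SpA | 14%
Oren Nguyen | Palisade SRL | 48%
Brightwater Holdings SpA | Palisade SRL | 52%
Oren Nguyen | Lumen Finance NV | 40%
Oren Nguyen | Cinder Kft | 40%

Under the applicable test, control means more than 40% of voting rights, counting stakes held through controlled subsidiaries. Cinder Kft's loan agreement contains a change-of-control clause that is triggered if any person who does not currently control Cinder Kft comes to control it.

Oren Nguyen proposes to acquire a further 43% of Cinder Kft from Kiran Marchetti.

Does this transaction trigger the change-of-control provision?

Yes

The purchase adds only to Oren's holdings (Kiran's stake shrinks), so Oren is the only person who could newly come to control Cinder.
Oren holds 75% of Oakfield, so Oren controls Oakfield.
Oren holds 48% of Palisade, so Oren controls Palisade.
In Cinder, Oren's side holds only 40%, not > 40%.
So before the transaction, Oren does not control Cinder.
After the purchase, Oren's direct stake in Cinder rises to 40% + 43% = 83%, and Kiran's stake falls to 17%.
Oren holds 83% of Cinder, so Oren controls Cinder.
Oren did not control Cinder before and does after, so the clause is triggered.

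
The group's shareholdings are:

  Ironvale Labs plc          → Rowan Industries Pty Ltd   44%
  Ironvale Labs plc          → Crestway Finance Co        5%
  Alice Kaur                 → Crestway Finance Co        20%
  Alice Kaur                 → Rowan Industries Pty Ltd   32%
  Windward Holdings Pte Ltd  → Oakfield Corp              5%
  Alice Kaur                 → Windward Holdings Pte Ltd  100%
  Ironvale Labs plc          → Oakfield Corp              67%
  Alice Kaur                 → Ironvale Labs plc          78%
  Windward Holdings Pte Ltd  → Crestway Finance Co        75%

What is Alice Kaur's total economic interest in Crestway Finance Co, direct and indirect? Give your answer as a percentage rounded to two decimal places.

98.90%

Alice reaches Crestway along 3 paths.
Via Windward: 100% × 75% = 75%.
Direct stake: 20% = 20%.
Via Ironvale: 78% × 5% = 3.9%.
Total: 75% + 20% + 3.9% = 98.9%.
Rounded: 98.90%.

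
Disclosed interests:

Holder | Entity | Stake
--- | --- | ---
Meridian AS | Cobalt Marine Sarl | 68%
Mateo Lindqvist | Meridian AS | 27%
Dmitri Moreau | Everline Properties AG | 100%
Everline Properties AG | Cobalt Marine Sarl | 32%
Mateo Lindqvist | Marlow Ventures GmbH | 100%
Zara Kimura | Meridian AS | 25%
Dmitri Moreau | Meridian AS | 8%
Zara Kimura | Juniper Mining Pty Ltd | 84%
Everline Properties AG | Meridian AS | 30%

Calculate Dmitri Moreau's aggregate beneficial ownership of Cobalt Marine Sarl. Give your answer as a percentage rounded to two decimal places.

Dmitri reaches Cobalt along 3 paths.
Via Everline → Meridian: 100% × 30% × 68% = 20.4%.
Via Meridian: 8% × 68% = 5.44%.
Via Everline: 100% × 32% = 32%.
Total: 20.4% + 5.44% + 32% = 57.84%.

57.84%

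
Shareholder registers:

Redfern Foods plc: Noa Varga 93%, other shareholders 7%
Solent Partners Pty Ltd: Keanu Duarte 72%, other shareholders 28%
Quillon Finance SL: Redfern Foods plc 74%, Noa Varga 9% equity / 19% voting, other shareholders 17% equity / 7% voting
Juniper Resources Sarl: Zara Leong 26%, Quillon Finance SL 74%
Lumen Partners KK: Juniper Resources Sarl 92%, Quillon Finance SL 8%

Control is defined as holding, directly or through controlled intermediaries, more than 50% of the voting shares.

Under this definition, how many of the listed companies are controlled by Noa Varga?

Noa holds 93% of Redfern, so Noa controls Redfern.
Redfern and Noa together hold 74% + 19% = 93% of Quillon, so Noa controls Quillon.
Quillon holds 74% of Juniper, so Noa controls Juniper.
Juniper and Quillon together hold 92% + 8% = 100% of Lumen, so Noa controls Lumen.
No other company's threshold is met.
Noa controls 4 companies.

4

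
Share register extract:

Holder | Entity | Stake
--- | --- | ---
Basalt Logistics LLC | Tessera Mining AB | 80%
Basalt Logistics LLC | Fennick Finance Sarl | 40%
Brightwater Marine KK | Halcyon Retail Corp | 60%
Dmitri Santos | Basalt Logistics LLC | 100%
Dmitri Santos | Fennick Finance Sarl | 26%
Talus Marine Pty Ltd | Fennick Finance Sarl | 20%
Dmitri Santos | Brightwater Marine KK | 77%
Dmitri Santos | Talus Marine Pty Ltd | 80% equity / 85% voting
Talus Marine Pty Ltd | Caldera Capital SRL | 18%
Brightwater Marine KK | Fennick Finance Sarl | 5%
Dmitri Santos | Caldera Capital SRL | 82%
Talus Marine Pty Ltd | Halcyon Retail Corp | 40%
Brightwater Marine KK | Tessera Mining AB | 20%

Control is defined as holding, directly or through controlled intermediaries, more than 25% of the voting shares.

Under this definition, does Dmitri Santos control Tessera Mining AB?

Yes

Dmitri holds 77% of Brightwater, so Dmitri controls Brightwater.
Dmitri holds 100% of Basalt, so Dmitri controls Basalt.
Brightwater and Basalt together hold 20% + 80% = 100% of Tessera, so Dmitri controls Tessera.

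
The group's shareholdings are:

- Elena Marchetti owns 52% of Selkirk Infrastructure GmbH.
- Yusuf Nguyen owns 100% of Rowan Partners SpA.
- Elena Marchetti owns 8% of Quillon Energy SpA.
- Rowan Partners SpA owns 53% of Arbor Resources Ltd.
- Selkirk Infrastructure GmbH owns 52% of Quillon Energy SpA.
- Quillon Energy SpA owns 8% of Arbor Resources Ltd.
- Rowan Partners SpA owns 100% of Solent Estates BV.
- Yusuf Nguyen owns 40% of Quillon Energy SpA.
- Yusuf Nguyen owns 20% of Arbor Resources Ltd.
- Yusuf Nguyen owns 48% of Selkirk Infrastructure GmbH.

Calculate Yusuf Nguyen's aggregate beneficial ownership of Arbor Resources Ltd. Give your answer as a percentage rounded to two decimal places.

78.20%

Yusuf reaches Arbor along 4 paths.
Direct stake: 20% = 20%.
Via Rowan: 100% × 53% = 53%.
Via Quillon: 40% × 8% = 3.2%.
Via Selkirk → Quillon: 48% × 52% × 8% = 1.9968%.
Total: 20% + 53% + 3.2% + 1.9968% = 78.1968%.
Rounded: 78.20%.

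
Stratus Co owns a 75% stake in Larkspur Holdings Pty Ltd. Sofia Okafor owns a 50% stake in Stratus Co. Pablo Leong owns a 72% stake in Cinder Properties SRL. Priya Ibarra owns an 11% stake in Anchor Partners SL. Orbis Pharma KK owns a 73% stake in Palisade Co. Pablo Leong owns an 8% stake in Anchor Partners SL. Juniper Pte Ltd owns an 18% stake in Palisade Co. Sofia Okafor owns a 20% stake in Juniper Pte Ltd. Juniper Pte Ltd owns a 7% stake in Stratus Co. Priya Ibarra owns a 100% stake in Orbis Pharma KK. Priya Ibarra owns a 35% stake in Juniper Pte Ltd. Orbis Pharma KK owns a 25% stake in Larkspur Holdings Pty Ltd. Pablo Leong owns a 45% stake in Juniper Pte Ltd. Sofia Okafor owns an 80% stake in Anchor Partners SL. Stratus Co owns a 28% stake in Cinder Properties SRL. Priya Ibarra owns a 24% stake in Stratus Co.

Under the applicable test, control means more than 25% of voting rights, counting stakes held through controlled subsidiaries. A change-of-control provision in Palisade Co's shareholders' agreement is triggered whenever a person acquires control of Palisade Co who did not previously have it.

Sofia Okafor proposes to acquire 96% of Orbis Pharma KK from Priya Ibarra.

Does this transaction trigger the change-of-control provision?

Yes

The purchase adds only to Sofia's holdings (Priya's stake shrinks), so Sofia is the only person who could newly come to control Palisade.
Sofia holds 80% of Anchor, so Sofia controls Anchor.
Sofia holds 50% of Stratus, so Sofia controls Stratus.
Stratus holds 75% of Larkspur, so Sofia controls Larkspur.
Stratus holds 28% of Cinder, so Sofia controls Cinder.
Neither Sofia nor any entity Sofia controls holds any voting interest in Palisade.
So before the transaction, Sofia does not control Palisade.
After the purchase, Sofia holds 96% of Orbis directly, and Priya's stake falls to 4%.
Sofia holds 96% of Orbis, so Sofia controls Orbis.
Orbis holds 73% of Palisade, so Sofia controls Palisade.
Sofia did not control Palisade before and does after, so the clause is triggered.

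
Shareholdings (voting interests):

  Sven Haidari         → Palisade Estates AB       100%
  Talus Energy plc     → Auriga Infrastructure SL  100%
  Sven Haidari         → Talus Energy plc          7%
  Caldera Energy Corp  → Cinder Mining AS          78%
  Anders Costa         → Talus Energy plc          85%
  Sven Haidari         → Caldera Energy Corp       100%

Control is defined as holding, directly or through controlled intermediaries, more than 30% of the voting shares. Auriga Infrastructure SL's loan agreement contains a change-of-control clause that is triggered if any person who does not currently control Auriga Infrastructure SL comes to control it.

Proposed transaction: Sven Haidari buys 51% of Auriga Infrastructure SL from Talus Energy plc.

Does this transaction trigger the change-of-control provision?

Yes

The purchase adds only to Sven's holdings (Talus's stake shrinks), so Sven is the only person who could newly come to control Auriga.
Sven holds 100% of Palisade, so Sven controls Palisade.
Sven holds 100% of Caldera, so Sven controls Caldera.
Caldera holds 78% of Cinder, so Sven controls Cinder.
Neither Sven nor any entity Sven controls holds any voting interest in Auriga.
So before the transaction, Sven does not control Auriga.
After the purchase, Sven holds 51% of Auriga directly, and Talus's stake falls to 49%.
Sven holds 51% of Auriga, so Sven controls Auriga.
Sven did not control Auriga before and does after, so the clause is triggered.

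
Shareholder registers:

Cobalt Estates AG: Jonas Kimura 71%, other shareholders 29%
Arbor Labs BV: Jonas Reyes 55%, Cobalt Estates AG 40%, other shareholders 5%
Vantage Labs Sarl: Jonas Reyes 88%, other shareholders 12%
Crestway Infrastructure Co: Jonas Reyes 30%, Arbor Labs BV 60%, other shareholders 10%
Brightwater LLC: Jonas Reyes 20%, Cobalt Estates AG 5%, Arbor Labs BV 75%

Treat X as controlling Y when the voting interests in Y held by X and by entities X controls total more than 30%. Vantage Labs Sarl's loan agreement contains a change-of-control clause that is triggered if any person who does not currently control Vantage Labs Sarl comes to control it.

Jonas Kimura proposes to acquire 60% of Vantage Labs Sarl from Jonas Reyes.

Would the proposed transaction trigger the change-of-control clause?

The purchase adds only to Jonas Kimura's holdings (Jonas Reyes's stake shrinks), so Jonas Kimura is the only person who could newly come to control Vantage.
Jonas Kimura holds 71% of Cobalt, so Jonas Kimura controls Cobalt.
Cobalt holds 40% of Arbor, so Jonas Kimura controls Arbor.
Arbor holds 60% of Crestway, so Jonas Kimura controls Crestway.
Cobalt and Arbor together hold 5% + 75% = 80% of Brightwater, so Jonas Kimura controls Brightwater.
Neither Jonas Kimura nor any entity Jonas Kimura controls holds any voting interest in Vantage.
So before the transaction, Jonas Kimura does not control Vantage.
After the purchase, Jonas Kimura holds 60% of Vantage directly, and Jonas Reyes's stake falls to 28%.
Jonas Kimura holds 60% of Vantage, so Jonas Kimura controls Vantage.
Jonas Kimura did not control Vantage before and does after, so the clause is triggered.

Yes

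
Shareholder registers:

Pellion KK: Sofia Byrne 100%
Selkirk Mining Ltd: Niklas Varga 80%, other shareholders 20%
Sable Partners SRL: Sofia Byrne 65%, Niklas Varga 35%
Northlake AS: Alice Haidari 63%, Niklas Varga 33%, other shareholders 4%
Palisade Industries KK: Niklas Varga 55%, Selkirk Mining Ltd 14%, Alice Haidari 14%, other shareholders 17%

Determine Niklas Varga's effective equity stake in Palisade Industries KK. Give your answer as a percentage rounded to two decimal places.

Niklas reaches Palisade along 2 paths.
Direct stake: 55% = 55%.
Via Selkirk: 80% × 14% = 11.2%.
Total: 55% + 11.2% = 66.2%.
Rounded: 66.20%.

66.20%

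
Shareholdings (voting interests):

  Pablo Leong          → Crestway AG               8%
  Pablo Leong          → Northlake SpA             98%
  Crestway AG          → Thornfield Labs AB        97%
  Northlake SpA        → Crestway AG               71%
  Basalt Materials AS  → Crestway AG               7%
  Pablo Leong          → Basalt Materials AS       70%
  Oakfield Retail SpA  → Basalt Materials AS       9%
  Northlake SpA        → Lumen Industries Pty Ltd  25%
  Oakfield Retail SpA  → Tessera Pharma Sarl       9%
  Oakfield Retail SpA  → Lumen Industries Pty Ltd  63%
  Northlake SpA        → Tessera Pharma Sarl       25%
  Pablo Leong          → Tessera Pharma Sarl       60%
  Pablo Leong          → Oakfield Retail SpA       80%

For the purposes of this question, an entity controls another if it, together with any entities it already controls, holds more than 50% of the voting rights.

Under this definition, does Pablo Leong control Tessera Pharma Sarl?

Pablo holds 80% of Oakfield, so Pablo controls Oakfield.
Pablo holds 98% of Northlake, so Pablo controls Northlake.
Pablo and Northlake and Oakfield together hold 60% + 25% + 9% = 94% of Tessera, so Pablo controls Tessera.

Yes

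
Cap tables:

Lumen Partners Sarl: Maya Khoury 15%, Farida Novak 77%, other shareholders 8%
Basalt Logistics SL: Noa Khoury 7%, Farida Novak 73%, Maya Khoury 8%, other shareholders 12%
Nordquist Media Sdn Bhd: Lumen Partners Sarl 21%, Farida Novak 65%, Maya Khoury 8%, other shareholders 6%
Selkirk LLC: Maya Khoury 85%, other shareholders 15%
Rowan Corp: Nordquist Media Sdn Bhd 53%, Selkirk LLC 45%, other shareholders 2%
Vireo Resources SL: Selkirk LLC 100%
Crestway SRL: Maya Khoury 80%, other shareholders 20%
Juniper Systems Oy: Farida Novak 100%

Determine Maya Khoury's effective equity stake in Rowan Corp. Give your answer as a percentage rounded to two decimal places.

44.16%

Maya reaches Rowan along 3 paths.
Via Lumen → Nordquist: 15% × 21% × 53% = 1.6695%.
Via Nordquist: 8% × 53% = 4.24%.
Via Selkirk: 85% × 45% = 38.25%.
Total: 1.6695% + 4.24% + 38.25% = 44.1595%.
Rounded: 44.16%.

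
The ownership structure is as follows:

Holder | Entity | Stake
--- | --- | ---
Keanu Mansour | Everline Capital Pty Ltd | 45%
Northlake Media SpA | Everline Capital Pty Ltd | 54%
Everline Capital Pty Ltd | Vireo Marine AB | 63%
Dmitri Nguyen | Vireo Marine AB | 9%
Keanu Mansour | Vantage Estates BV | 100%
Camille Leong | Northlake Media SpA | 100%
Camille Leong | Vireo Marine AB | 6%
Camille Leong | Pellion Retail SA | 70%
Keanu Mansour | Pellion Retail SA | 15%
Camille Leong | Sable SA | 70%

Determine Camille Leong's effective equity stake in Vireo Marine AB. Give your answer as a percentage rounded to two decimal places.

40.02%

Camille reaches Vireo along 2 paths.
Via Northlake → Everline: 100% × 54% × 63% = 34.02%.
Direct stake: 6% = 6%.
Total: 34.02% + 6% = 40.02%.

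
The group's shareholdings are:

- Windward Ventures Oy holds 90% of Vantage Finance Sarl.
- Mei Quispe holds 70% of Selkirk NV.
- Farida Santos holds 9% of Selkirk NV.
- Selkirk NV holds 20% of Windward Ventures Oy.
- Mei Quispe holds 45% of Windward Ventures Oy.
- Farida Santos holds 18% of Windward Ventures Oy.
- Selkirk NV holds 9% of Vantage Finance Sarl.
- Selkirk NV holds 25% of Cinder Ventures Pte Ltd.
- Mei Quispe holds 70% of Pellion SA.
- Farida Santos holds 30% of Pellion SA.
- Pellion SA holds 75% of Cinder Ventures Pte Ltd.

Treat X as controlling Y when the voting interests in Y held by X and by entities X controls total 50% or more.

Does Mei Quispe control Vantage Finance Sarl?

Yes

Mei holds 70% of Selkirk, so Mei controls Selkirk.
Selkirk and Mei together hold 20% + 45% = 65% of Windward, so Mei controls Windward.
Selkirk and Windward together hold 9% + 90% = 99% of Vantage, so Mei controls Vantage.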